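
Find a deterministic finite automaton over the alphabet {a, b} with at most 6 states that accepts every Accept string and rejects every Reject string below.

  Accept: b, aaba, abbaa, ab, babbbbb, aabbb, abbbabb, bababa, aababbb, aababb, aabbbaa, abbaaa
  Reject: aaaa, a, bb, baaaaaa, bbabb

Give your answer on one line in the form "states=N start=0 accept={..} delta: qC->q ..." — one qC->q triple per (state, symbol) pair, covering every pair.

states=5 start=0 accept={1,2,4} delta: 0a->0 0b->1 1a->2 1b->3 2a->0 2b->2 3a->4 3b->4 4a->1 4b->1

Fold the examples into a partial DFA from state 0: repeatedly fix the first undefined (state, symbol) met by the shortest-then-alphabetical prefix, trying targets in increasing order and rejecting any under which an Accept and a Reject string meet in one state with the same remainder; add a state when all current targets are rejected. Accepting states are where Accept strings end.
a: 0a undefined. 0a->0: ok.
b: 0b undefined. 0b->0: no, b/aaaa meet in 0. Open state 1: 0b->1.
ba: 1a undefined. 1a->0: no, aaba/aaaa meet in 0. 1a->1: no, b/baaaaaa meet in 1. Open state 2: 1a->2.
bb: 1b undefined. 1b->0: no, abbaa/aaaa meet in 0. 1b->1: no, b/bb meet in 1. 1b->2: no, aaba/bb meet in 2. Open state 3: 1b->3.
baa: 2a undefined. 2a->0: ok.
bab: 2b undefined. 2b->0: no, aababbb/bb meet in 3. 2b->1: no, aababb/bb meet in 3. 2b->2: ok.
bba: 3a undefined. 3a->0: no, abbaa/aaaa meet in 0. 3a->1: no, aabbb/bbabb meet in 3 with "b" left. 3a->2: no, aaba/bbabb meet in 2. 3a->3: no, abbaa/bb meet in 3. Open state 4: 3a->4.
abbb: 3b undefined. 3b->0: no, aabbb/aaaa meet in 0. 3b->1: no, aabbbaa/aaaa meet in 0. 3b->2: no, abbbabb/bb meet in 3. 3b->3: no, aabbb/bb meet in 3. 3b->4: ok.
bbab: 4b undefined. 4b->0: no, b/bbabb meet in 1. 4b->1: ok.
abbaa: 4a undefined. 4a->0: no, abbaa/aaaa meet in 0. 4a->1: ok.
All examples now run through 5 states with every (state, symbol) defined. Accept strings end in {1,2,4}, Reject strings end in {0,3}; accept={1,2,4}.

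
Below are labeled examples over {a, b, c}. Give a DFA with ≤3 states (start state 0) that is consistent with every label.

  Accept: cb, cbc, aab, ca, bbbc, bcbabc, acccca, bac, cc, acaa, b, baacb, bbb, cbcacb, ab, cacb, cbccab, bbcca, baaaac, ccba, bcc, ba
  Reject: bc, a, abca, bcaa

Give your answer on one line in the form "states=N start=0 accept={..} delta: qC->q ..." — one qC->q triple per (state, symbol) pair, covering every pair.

states=3 start=0 accept={1,2} delta: 0a->0 0b->1 0c->2 1a->2 1b->2 1c->0 2a->2 2b->2 2c->2

Fold the examples into a partial DFA from state 0: repeatedly fix the first undefined (state, symbol) met by the shortest-then-alphabetical prefix, trying targets in increasing order and rejecting any under which an Accept and a Reject string meet in one state with the same remainder; add a state when all current targets are rejected. Accepting states are where Accept strings end.
a: 0a undefined. 0a->0: ok.
b: 0b undefined. 0b->0: no, aab/a meet in 0. Open state 1: 0b->1.
c: 0c undefined. 0c->0: no, cbc/bc meet in 1 with "c" left. 0c->1: no, cc/bc meet in 1 with "c" left. Open state 2: 0c->2.
ba: 1a undefined. 1a->0: no, ba/a meet in 0. 1a->1: no, bac/bc meet in 1 with "c" left. 1a->2: ok.
bb: 1b undefined. 1b->0: no, bbbc/bc meet in 1 with "c" left. 1b->1: no, bbbc/bc meet in 1 with "c" left. 1b->2: ok.
bc: 1c undefined. 1c->0: ok.
ca: 2a undefined. 2a->0: no, ca/bc meet in 0. 2a->1: no, baaaac/bc meet in 0. 2a->2: ok.
cb: 2b undefined. 2b->0: no, cb/bc meet in 0. 2b->1: no, cbc/bc meet in 0. 2b->2: ok.
cc: 2c undefined. 2c->0: no, cbc/bc meet in 0. 2c->1: no, bbcca/bc meet in 0. 2c->2: ok.
All examples now run through 3 states with every (state, symbol) defined. Accept strings end in {1,2}, Reject strings end in {0}; accept={1,2}.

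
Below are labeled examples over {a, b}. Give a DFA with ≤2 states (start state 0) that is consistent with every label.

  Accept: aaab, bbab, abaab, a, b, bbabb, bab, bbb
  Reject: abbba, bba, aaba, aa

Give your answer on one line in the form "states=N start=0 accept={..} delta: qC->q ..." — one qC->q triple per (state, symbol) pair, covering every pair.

Fold the examples into a partial DFA from state 0: repeatedly fix the first undefined (state, symbol) met by the shortest-then-alphabetical prefix, trying targets in increasing order and rejecting any under which an Accept and a Reject string meet in one state with the same remainder; add a state when all current targets are rejected. Accepting states are where Accept strings end.
a: 0a undefined. 0a->0: no, a/aa meet in 0. Open state 1: 0a->1.
b: 0b undefined. 0b->0: no, a/bba meet in 1. 0b->1: ok.
aa: 1a undefined. 1a->0: ok.
ab: 1b undefined. 1b->0: no, aaab/aaba meet in 0. 1b->1: ok.
All examples now run through 2 states with every (state, symbol) defined. Accept strings end in {1}, Reject strings end in {0}; accept={1}.

states=2 start=0 accept={1} delta: 0a->1 0b->1 1a->0 1b->1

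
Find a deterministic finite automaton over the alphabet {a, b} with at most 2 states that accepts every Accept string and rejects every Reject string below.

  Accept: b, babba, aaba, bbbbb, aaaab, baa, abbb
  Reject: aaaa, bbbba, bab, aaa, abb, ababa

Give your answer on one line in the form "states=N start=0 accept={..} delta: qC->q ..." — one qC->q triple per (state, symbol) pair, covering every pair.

states=2 start=0 accept={1} delta: 0a->0 0b->1 1a->1 1b->0

Fold the examples into a partial DFA from state 0: repeatedly fix the first undefined (state, symbol) met by the shortest-then-alphabetical prefix, trying targets in increasing order and rejecting any under which an Accept and a Reject string meet in one state with the same remainder; add a state when all current targets are rejected. Accepting states are where Accept strings end.
a: 0a undefined. 0a->0: ok.
b: 0b undefined. 0b->0: no, b/aaaa meet in 0. Open state 1: 0b->1.
ba: 1a undefined. 1a->0: no, b/bab meet in 1. 1a->1: ok.
bb: 1b undefined. 1b->0: ok.
All examples now run through 2 states with every (state, symbol) defined. Accept strings end in {1}, Reject strings end in {0}; accept={1}.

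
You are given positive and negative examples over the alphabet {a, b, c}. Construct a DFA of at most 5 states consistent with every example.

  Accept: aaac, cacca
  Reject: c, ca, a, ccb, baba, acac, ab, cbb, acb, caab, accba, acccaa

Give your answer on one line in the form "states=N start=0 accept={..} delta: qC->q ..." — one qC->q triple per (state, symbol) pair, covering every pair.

Grow the machine one transition at a time. Run the examples from 0; the earliest place one falls off (shortest prefix, ties alphabetical) gets sent to the lowest-numbered state that keeps every Accept/Reject pair distinguishable — a pair clashes when both reach the same state with identical unread suffix — and to a fresh state only if none does.
a: 0a undefined. 0a->0: no, aaac/c meet in 0 with "c" left. Open state 1: 0a->1.
b: 0b undefined. 0b->0: ok.
c: 0c undefined. 0c->0: ok.
aa: 1a undefined. 1a->0: ok.
ab: 1b undefined. 1b->0: ok.
ac: 1c undefined. 1c->0: no, aaac/c meet in 0. 1c->1: no, aaac/ca meet in 1. Open state 2: 1c->2.
aca: 2a undefined. 2a->0: ok.
acb: 2b undefined. 2b->0: ok.
acc: 2c undefined. 2c->0: no, cacca/ca meet in 1. 2c->1: no, cacca/c meet in 0. 2c->2: no, cacca/c meet in 0. Open state 3: 2c->3.
accb: 3b undefined. 3b->0: ok.
accc: 3c undefined. 3c->0: ok.
cacca: 3a undefined. 3a->0: no, cacca/c meet in 0. 3a->1: no, cacca/ca meet in 1. 3a->2: ok.
All examples now run through 4 states with every (state, symbol) defined. Accept strings end in {2}, Reject strings end in {0,1}; accept={2}.

states=4 start=0 accept={2} delta: 0a->1 0b->0 0c->0 1a->0 1b->0 1c->2 2a->0 2b->0 2c->3 3a->2 3b->0 3c->0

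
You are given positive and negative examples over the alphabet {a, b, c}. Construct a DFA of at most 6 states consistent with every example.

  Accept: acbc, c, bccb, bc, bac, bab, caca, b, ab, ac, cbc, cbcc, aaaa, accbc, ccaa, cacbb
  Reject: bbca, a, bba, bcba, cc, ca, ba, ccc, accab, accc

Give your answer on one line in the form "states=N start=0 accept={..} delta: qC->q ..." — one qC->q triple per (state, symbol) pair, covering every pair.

states=6 start=0 accept={0,2,5} delta: 0a->1 0b->0 0c->2 1a->0 1b->0 1c->0 2a->3 2b->3 2c->4 3a->1 3b->1 3c->5 4a->1 4b->0 4c->1 5a->0 5b->0 5c->0

Fold the examples into a partial DFA from state 0: repeatedly fix the first undefined (state, symbol) met by the shortest-then-alphabetical prefix, trying targets in increasing order and rejecting any under which an Accept and a Reject string meet in one state with the same remainder; add a state when all current targets are rejected. Accepting states are where Accept strings end.
a: 0a undefined. 0a->0: no, aaaa/a meet in 0. Open state 1: 0a->1.
b: 0b undefined. 0b->0: ok.
c: 0c undefined. 0c->0: no, c/cc meet in 0. 0c->1: no, c/a meet in 1. Open state 2: 0c->2.
aa: 1a undefined. 1a->0: ok.
ab: 1b undefined. 1b->0: ok.
ac: 1c undefined. 1c->0: ok.
ca: 2a undefined. 2a->0: no, bac/bbca meet in 0. 2a->1: no, bac/accab meet in 0. 2a->2: no, acbc/bbca meet in 2. Open state 3: 2a->3.
cb: 2b undefined. 2b->0: no, cbcc/cc meet in 2 with "c" left. 2b->1: no, bac/bcba meet in 0. 2b->2: no, cbc/cc meet in 2 with "c" left. 2b->3: ok.
cc: 2c undefined. 2c->0: no, acbc/ccc meet in 2. 2c->1: no, bccb/ccc meet in 0. 2c->2: no, acbc/cc meet in 2. 2c->3: no, bccb/accab meet in 3 with "b" left. Open state 4: 2c->4.
cac: 3c undefined. 3c->0: no, caca/a meet in 1. 3c->1: no, cbc/a meet in 1. 3c->2: no, caca/bbca meet in 3. 3c->3: no, caca/bcba meet in 3 with "a" left. 3c->4: no, cbc/cc meet in 4. Open state 5: 3c->5.
cca: 4a undefined. 4a->0: no, ccaa/a meet in 1. 4a->1: ok.
ccc: 4c undefined. 4c->0: no, bac/ccc meet in 0. 4c->1: ok.
bcba: 3a undefined. 3a->0: no, bac/bcba meet in 0. 3a->1: ok.
bccb: 4b undefined. 4b->0: ok.
caca: 5a undefined. 5a->0: ok.
cacb: 5b undefined. 5b->0: ok.
cbcc: 5c undefined. 5c->0: ok.
accab: 3b undefined. 3b->0: no, bccb/accab meet in 0. 3b->1: ok.
All examples now run through 6 states with every (state, symbol) defined. Accept strings end in {0,2,5}, Reject strings end in {1,3,4}; accept={0,2,5}.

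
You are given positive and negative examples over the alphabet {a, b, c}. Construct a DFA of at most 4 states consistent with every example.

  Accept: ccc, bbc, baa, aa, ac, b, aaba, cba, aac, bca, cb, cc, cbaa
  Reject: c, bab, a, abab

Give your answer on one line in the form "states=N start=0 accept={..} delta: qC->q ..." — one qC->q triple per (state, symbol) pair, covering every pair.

Grow the machine one transition at a time. Run the examples from 0; the earliest place one falls off (shortest prefix, ties alphabetical) gets sent to the lowest-numbered state that keeps every Accept/Reject pair distinguishable — a pair clashes when both reach the same state with identical unread suffix — and to a fresh state only if none does.
a: 0a undefined. 0a->0: no, aa/a meet in 0. Open state 1: 0a->1.
b: 0b undefined. 0b->0: no, bbc/c meet in 0 with "c" left. 0b->1: no, b/a meet in 1. Open state 2: 0b->2.
c: 0c undefined. 0c->0: no, ccc/c meet in 0. 0c->1: ok.
aa: 1a undefined. 1a->0: no, aac/c meet in 1. 1a->1: no, aa/c meet in 1. 1a->2: ok.
ab: 1b undefined. 1b->0: no, cba/c meet in 1. 1b->1: no, cb/c meet in 1. 1b->2: ok.
ac: 1c undefined. 1c->0: no, ccc/c meet in 1. 1c->1: no, ccc/c meet in 1. 1c->2: ok.
ba: 2a undefined. 2a->0: no, baa/c meet in 1. 2a->1: no, baa/bab meet in 2. 2a->2: ok.
bb: 2b undefined. 2b->0: no, bbc/c meet in 1. 2b->1: ok.
bc: 2c undefined. 2c->0: no, bca/c meet in 1. 2c->1: no, ccc/c meet in 1. 2c->2: ok.
All examples now run through 3 states with every (state, symbol) defined. Accept strings end in {2}, Reject strings end in {1}; accept={2}.

states=3 start=0 accept={2} delta: 0a->1 0b->2 0c->1 1a->2 1b->2 1c->2 2a->2 2b->1 2c->2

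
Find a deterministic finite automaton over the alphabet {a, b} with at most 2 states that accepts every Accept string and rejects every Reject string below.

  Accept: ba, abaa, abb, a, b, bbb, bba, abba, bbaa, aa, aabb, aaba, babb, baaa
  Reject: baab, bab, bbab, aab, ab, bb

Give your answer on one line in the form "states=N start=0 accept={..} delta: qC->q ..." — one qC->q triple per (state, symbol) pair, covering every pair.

Fold the examples into a partial DFA from state 0: repeatedly fix the first undefined (state, symbol) met by the shortest-then-alphabetical prefix, trying targets in increasing order and rejecting any under which an Accept and a Reject string meet in one state with the same remainder; add a state when all current targets are rejected. Accepting states are where Accept strings end.
a: 0a undefined. 0a->0: no, abb/bb meet in 0 with "bb" left. Open state 1: 0a->1.
b: 0b undefined. 0b->0: no, b/bb meet in 0. 0b->1: ok.
aa: 1a undefined. 1a->0: no, a/bab meet in 1. 1a->1: ok.
ab: 1b undefined. 1b->0: ok.
All examples now run through 2 states with every (state, symbol) defined. Accept strings end in {1}, Reject strings end in {0}; accept={1}.

states=2 start=0 accept={1} delta: 0a->1 0b->1 1a->1 1b->0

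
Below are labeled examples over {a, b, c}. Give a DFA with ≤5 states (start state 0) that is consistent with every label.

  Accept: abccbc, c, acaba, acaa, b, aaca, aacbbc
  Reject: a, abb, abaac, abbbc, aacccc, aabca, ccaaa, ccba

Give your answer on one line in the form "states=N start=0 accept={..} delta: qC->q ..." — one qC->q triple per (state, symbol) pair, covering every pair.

states=4 start=0 accept={1,2} delta: 0a->0 0b->1 0c->2 1a->3 1b->0 1c->0 2a->2 2b->3 2c->0 3a->1 3b->0 3c->1

Fold the examples into a partial DFA from state 0: repeatedly fix the first undefined (state, symbol) met by the shortest-then-alphabetical prefix, trying targets in increasing order and rejecting any under which an Accept and a Reject string meet in one state with the same remainder; add a state when all current targets are rejected. Accepting states are where Accept strings end.
a: 0a undefined. 0a->0: ok.
b: 0b undefined. 0b->0: no, c/abaac meet in 0 with "c" left. Open state 1: 0b->1.
c: 0c undefined. 0c->0: no, c/a meet in 0. 0c->1: no, aacbbc/abbbc meet in 1 with "bbc" left. Open state 2: 0c->2.
cc: 2c undefined. 2c->0: ok.
aba: 1a undefined. 1a->0: no, c/abaac meet in 2. 1a->1: no, b/ccba meet in 1. 1a->2: no, c/ccba meet in 2. Open state 3: 1a->3.
abb: 1b undefined. 1b->0: ok.
abc: 1c undefined. 1c->0: ok.
aca: 2a undefined. 2a->0: no, acaba/ccba meet in 3. 2a->1: no, acaba/a meet in 0. 2a->2: ok.
aacb: 2b undefined. 2b->0: no, acaba/a meet in 0. 2b->1: no, abccbc/a meet in 0. 2b->2: no, abccbc/a meet in 0. 2b->3: ok.
abaa: 3a undefined. 3a->0: no, c/abaac meet in 2. 3a->1: ok.
aacbb: 3b undefined. 3b->0: ok.
abccbc: 3c undefined. 3c->0: no, abccbc/a meet in 0. 3c->1: ok.
All examples now run through 4 states with every (state, symbol) defined. Accept strings end in {1,2}, Reject strings end in {0,3}; accept={1,2}.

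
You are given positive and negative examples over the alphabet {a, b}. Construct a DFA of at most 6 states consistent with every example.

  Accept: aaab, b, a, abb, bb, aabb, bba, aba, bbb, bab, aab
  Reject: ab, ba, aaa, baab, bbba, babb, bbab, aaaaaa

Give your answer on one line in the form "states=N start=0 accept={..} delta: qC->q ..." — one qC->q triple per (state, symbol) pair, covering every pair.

Fold the examples into a partial DFA from state 0: repeatedly fix the first undefined (state, symbol) met by the shortest-then-alphabetical prefix, trying targets in increasing order and rejecting any under which an Accept and a Reject string meet in one state with the same remainder; add a state when all current targets are rejected. Accepting states are where Accept strings end.
a: 0a undefined. 0a->0: no, aaab/ab meet in 0 with "b" left. Open state 1: 0a->1.
b: 0b undefined. 0b->0: no, a/ba meet in 1. 0b->1: no, aaab/baab meet in 1 with "aab" left. Open state 2: 0b->2.
aa: 1a undefined. 1a->0: no, aaab/ab meet in 1 with "b" left. 1a->1: no, aaab/ab meet in 1 with "b" left. 1a->2: ok.
ab: 1b undefined. 1b->0: ok.
ba: 2a undefined. 2a->0: no, bb/babb meet in 2 with "b" left. 2a->1: no, aaab/ab meet in 0. 2a->2: no, aaab/baab meet in 2 with "b" left. Open state 3: 2a->3.
bb: 2b undefined. 2b->0: no, bb/ab meet in 0. 2b->1: no, a/bbba meet in 1. 2b->2: no, aaab/bbab meet in 3 with "b" left. 2b->3: no, bb/ba meet in 3. Open state 4: 2b->4.
baa: 3a undefined. 3a->0: no, b/baab meet in 2. 3a->1: ok.
bab: 3b undefined. 3b->0: no, aaab/ab meet in 0. 3b->1: ok.
bba: 4a undefined. 4a->0: no, b/bbab meet in 2. 4a->1: ok.
bbb: 4b undefined. 4b->0: no, aaab/bbba meet in 1. 4b->1: no, b/bbba meet in 2. 4b->2: ok.
All examples now run through 5 states with every (state, symbol) defined. Accept strings end in {1,2,4}, Reject strings end in {0,3}; accept={1,2,4}.

states=5 start=0 accept={1,2,4} delta: 0a->1 0b->2 1a->2 1b->0 2a->3 2b->4 3a->1 3b->1 4a->1 4b->2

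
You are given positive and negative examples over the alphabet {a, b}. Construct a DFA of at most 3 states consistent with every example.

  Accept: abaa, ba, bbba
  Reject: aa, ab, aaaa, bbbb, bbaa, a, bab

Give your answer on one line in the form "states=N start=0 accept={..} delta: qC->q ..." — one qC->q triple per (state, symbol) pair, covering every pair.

states=3 start=0 accept={2} delta: 0a->0 0b->1 1a->2 1b->0 2a->2 2b->0

Fold the examples into a partial DFA from state 0: repeatedly fix the first undefined (state, symbol) met by the shortest-then-alphabetical prefix, trying targets in increasing order and rejecting any under which an Accept and a Reject string meet in one state with the same remainder; add a state when all current targets are rejected. Accepting states are where Accept strings end.
a: 0a undefined. 0a->0: ok.
b: 0b undefined. 0b->0: no, abaa/aa meet in 0. Open state 1: 0b->1.
ba: 1a undefined. 1a->0: no, abaa/aa meet in 0. 1a->1: no, abaa/ab meet in 1. Open state 2: 1a->2.
bb: 1b undefined. 1b->0: ok.
bab: 2b undefined. 2b->0: ok.
abaa: 2a undefined. 2a->0: no, abaa/aa meet in 0. 2a->1: no, abaa/ab meet in 1. 2a->2: ok.
All examples now run through 3 states with every (state, symbol) defined. Accept strings end in {2}, Reject strings end in {0,1}; accept={2}.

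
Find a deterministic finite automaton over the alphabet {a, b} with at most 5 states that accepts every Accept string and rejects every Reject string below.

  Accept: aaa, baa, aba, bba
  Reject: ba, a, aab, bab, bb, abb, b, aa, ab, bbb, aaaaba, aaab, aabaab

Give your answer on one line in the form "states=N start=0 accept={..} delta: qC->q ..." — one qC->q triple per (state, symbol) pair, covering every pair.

states=4 start=0 accept={3} delta: 0a->1 0b->1 1a->2 1b->2 2a->3 2b->0 3a->0 3b->0

Grow the machine one transition at a time. Run the examples from 0; the earliest place one falls off (shortest prefix, ties alphabetical) gets sent to the lowest-numbered state that keeps every Accept/Reject pair distinguishable — a pair clashes when both reach the same state with identical unread suffix — and to a fresh state only if none does.
a: 0a undefined. 0a->0: no, aaa/a meet in 0. Open state 1: 0a->1.
b: 0b undefined. 0b->0: no, baa/aa meet in 1 with "a" left. 0b->1: ok.
aa: 1a undefined. 1a->0: no, aaa/a meet in 1. 1a->1: no, aaa/ba meet in 1. Open state 2: 1a->2.
ab: 1b undefined. 1b->0: no, aba/a meet in 1. 1b->1: no, aba/ba meet in 2. 1b->2: ok.
aaa: 2a undefined. 2a->0: no, aaa/aaaaba meet in 0. 2a->1: no, aaa/a meet in 1. 2a->2: no, aaa/ba meet in 2. Open state 3: 2a->3.
aab: 2b undefined. 2b->0: ok.
aaaa: 3a undefined. 3a->0: ok.
aaab: 3b undefined. 3b->0: ok.
All examples now run through 4 states with every (state, symbol) defined. Accept strings end in {3}, Reject strings end in {0,1,2}; accept={3}.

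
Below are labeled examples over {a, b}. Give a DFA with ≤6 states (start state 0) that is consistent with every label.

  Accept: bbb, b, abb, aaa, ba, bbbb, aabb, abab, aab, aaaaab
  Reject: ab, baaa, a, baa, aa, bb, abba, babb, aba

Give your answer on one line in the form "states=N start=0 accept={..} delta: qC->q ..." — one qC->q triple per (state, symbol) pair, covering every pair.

Fold the examples into a partial DFA from state 0: repeatedly fix the first undefined (state, symbol) met by the shortest-then-alphabetical prefix, trying targets in increasing order and rejecting any under which an Accept and a Reject string meet in one state with the same remainder; add a state when all current targets are rejected. Accepting states are where Accept strings end.
a: 0a undefined. 0a->0: no, b/ab meet in 0 with "b" left. Open state 1: 0a->1.
b: 0b undefined. 0b->0: no, bbb/bb meet in 0. 0b->1: no, b/a meet in 1. Open state 2: 0b->2.
aa: 1a undefined. 1a->0: no, aaa/a meet in 1. 1a->1: no, aaa/a meet in 1. 1a->2: no, b/aa meet in 2. Open state 3: 1a->3.
ab: 1b undefined. 1b->0: no, ba/abba meet in 2 with "a" left. 1b->1: no, abb/ab meet in 1. 1b->2: no, b/ab meet in 2. 1b->3: no, aaa/aba meet in 3 with "a" left. Open state 4: 1b->4.
ba: 2a undefined. 2a->0: ok.
bb: 2b undefined. 2b->0: no, ba/bb meet in 0. 2b->1: no, bbb/ab meet in 4. 2b->2: no, bbb/bb meet in 2. 2b->3: ok.
aaa: 3a undefined. 3a->0: ok.
aab: 3b undefined. 3b->0: ok.
aba: 4a undefined. 4a->0: no, bbb/aba meet in 0. 4a->1: no, abab/ab meet in 4. 4a->2: no, b/aba meet in 2. 4a->3: ok.
abb: 4b undefined. 4b->0: ok.
All examples now run through 5 states with every (state, symbol) defined. Accept strings end in {0,2}, Reject strings end in {1,3,4}; accept={0,2}.

states=5 start=0 accept={0,2} delta: 0a->1 0b->2 1a->3 1b->4 2a->0 2b->3 3a->0 3b->0 4a->3 4b->0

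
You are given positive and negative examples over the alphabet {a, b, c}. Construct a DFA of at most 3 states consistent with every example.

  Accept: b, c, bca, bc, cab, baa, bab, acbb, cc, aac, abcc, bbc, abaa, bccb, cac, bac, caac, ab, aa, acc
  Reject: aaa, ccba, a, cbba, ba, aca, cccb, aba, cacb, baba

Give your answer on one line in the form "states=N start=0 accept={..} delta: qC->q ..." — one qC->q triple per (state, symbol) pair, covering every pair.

states=3 start=0 accept={0,2} delta: 0a->1 0b->0 0c->2 1a->0 1b->0 1c->0 2a->0 2b->1 2c->0

Grow the machine one transition at a time. Run the examples from 0; the earliest place one falls off (shortest prefix, ties alphabetical) gets sent to the lowest-numbered state that keeps every Accept/Reject pair distinguishable — a pair clashes when both reach the same state with identical unread suffix — and to a fresh state only if none does.
a: 0a undefined. 0a->0: no, aa/aaa meet in 0. Open state 1: 0a->1.
b: 0b undefined. 0b->0: ok.
c: 0c undefined. 0c->0: no, b/cccb meet in 0. 0c->1: no, c/a meet in 1. Open state 2: 0c->2.
aa: 1a undefined. 1a->0: ok.
ab: 1b undefined. 1b->0: ok.
ac: 1c undefined. 1c->0: ok.
ca: 2a undefined. 2a->0: ok.
cb: 2b undefined. 2b->0: no, b/cacb meet in 0. 2b->1: ok.
cc: 2c undefined. 2c->0: ok.
All examples now run through 3 states with every (state, symbol) defined. Accept strings end in {0,2}, Reject strings end in {1}; accept={0,2}.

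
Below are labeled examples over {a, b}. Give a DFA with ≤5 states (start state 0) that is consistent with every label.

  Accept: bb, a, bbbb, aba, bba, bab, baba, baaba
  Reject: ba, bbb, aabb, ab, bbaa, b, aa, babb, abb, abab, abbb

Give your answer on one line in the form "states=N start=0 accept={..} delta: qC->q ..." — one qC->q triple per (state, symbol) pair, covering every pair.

states=4 start=0 accept={0,1} delta: 0a->1 0b->2 1a->2 1b->3 2a->2 2b->0 3a->0 3b->3

Fold the examples into a partial DFA from state 0: repeatedly fix the first undefined (state, symbol) met by the shortest-then-alphabetical prefix, trying targets in increasing order and rejecting any under which an Accept and a Reject string meet in one state with the same remainder; add a state when all current targets are rejected. Accepting states are where Accept strings end.
a: 0a undefined. 0a->0: no, bb/aabb meet in 0 with "bb" left. Open state 1: 0a->1.
b: 0b undefined. 0b->0: no, bb/bbb meet in 0. 0b->1: no, bb/ab meet in 1 with "b" left. Open state 2: 0b->2.
aa: 1a undefined. 1a->0: no, bb/aabb meet in 2 with "b" left. 1a->1: no, a/aa meet in 1. 1a->2: ok.
ab: 1b undefined. 1b->0: no, bb/abbb meet in 2 with "b" left. 1b->1: no, bb/abab meet in 2 with "b" left. 1b->2: no, bb/abb meet in 2 with "b" left. Open state 3: 1b->3.
ba: 2a undefined. 2a->0: no, bb/babb meet in 2 with "b" left. 2a->1: no, a/ba meet in 1. 2a->2: ok.
bb: 2b undefined. 2b->0: ok.
aba: 3a undefined. 3a->0: ok.
abb: 3b undefined. 3b->0: no, bb/abb meet in 0. 3b->1: no, a/abb meet in 1. 3b->2: no, bb/abbb meet in 0. 3b->3: ok.
All examples now run through 4 states with every (state, symbol) defined. Accept strings end in {0,1}, Reject strings end in {2,3}; accept={0,1}.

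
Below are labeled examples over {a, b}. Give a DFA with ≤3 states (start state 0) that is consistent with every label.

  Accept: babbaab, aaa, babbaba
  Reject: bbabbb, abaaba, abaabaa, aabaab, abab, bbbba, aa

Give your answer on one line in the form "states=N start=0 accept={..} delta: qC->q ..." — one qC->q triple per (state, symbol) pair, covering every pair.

Grow the machine one transition at a time. Run the examples from 0; the earliest place one falls off (shortest prefix, ties alphabetical) gets sent to the lowest-numbered state that keeps every Accept/Reject pair distinguishable — a pair clashes when both reach the same state with identical unread suffix — and to a fresh state only if none does.
a: 0a undefined. 0a->0: no, aaa/aa meet in 0. Open state 1: 0a->1.
b: 0b undefined. 0b->0: ok.
aa: 1a undefined. 1a->0: no, aaa/bbbba meet in 1. 1a->1: no, aaa/bbbba meet in 1. Open state 2: 1a->2.
ab: 1b undefined. 1b->0: no, babbaba/bbbba meet in 1. 1b->1: ok.
aaa: 2a undefined. 2a->0: ok.
aab: 2b undefined. 2b->0: no, babbaab/aabaab meet in 0. 2b->1: no, babbaab/aabaab meet in 0. 2b->2: ok.
All examples now run through 3 states with every (state, symbol) defined. Accept strings end in {0}, Reject strings end in {1,2}; accept={0}.

states=3 start=0 accept={0} delta: 0a->1 0b->0 1a->2 1b->1 2a->0 2b->2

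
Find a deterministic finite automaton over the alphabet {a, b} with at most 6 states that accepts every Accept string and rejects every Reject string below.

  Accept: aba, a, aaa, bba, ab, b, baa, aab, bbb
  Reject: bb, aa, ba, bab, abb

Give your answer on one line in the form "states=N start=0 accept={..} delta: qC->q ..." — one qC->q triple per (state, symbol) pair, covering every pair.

states=5 start=0 accept={1,2,3} delta: 0a->1 0b->2 1a->0 1b->3 2a->4 2b->0 3a->1 3b->0 4a->1 4b->0

Grow the machine one transition at a time. Run the examples from 0; the earliest place one falls off (shortest prefix, ties alphabetical) gets sent to the lowest-numbered state that keeps every Accept/Reject pair distinguishable — a pair clashes when both reach the same state with identical unread suffix — and to a fresh state only if none does.
a: 0a undefined. 0a->0: no, aba/ba meet in 0 with "ba" left. Open state 1: 0a->1.
b: 0b undefined. 0b->0: no, a/ba meet in 1. 0b->1: no, ab/bb meet in 1 with "b" left. Open state 2: 0b->2.
aa: 1a undefined. 1a->0: ok.
ab: 1b undefined. 1b->0: no, ab/aa meet in 0. 1b->1: no, aba/aa meet in 0. 1b->2: no, aba/ba meet in 2 with "a" left. Open state 3: 1b->3.
ba: 2a undefined. 2a->0: no, b/bab meet in 2. 2a->1: no, a/ba meet in 1. 2a->2: no, b/ba meet in 2. 2a->3: no, ab/ba meet in 3. Open state 4: 2a->4.
bb: 2b undefined. 2b->0: ok.
aba: 3a undefined. 3a->0: no, aba/bb meet in 0. 3a->1: ok.
abb: 3b undefined. 3b->0: ok.
baa: 4a undefined. 4a->0: no, baa/bb meet in 0. 4a->1: ok.
bab: 4b undefined. 4b->0: ok.
All examples now run through 5 states with every (state, symbol) defined. Accept strings end in {1,2,3}, Reject strings end in {0,4}; accept={1,2,3}.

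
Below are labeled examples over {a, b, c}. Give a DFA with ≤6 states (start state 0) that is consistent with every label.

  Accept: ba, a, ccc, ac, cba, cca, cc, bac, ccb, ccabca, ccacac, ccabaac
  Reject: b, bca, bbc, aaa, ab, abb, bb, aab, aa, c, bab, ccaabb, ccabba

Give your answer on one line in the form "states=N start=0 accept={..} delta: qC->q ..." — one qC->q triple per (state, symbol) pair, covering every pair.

states=5 start=0 accept={1,3,4} delta: 0a->1 0b->0 0c->2 1a->2 1b->0 1c->1 2a->0 2b->0 2c->3 3a->3 3b->4 3c->1 4a->0 4b->2 4c->0

Grow the machine one transition at a time. Run the examples from 0; the earliest place one falls off (shortest prefix, ties alphabetical) gets sent to the lowest-numbered state that keeps every Accept/Reject pair distinguishable — a pair clashes when both reach the same state with identical unread suffix — and to a fresh state only if none does.
a: 0a undefined. 0a->0: no, a/aaa meet in 0. Open state 1: 0a->1.
b: 0b undefined. 0b->0: ok.
c: 0c undefined. 0c->0: no, ba/bca meet in 1. 0c->1: no, ba/bbc meet in 1. Open state 2: 0c->2.
aa: 1a undefined. 1a->0: no, ba/aaa meet in 1. 1a->1: no, ba/aaa meet in 1. 1a->2: ok.
ab: 1b undefined. 1b->0: ok.
ac: 1c undefined. 1c->0: no, ac/b meet in 0. 1c->1: ok.
cb: 2b undefined. 2b->0: ok.
cc: 2c undefined. 2c->0: no, ba/ccabba meet in 1. 2c->1: no, ba/ccabba meet in 1. 2c->2: no, ccc/bbc meet in 2. Open state 3: 2c->3.
aaa: 2a undefined. 2a->0: ok.
cca: 3a undefined. 3a->0: no, ba/ccabba meet in 1. 3a->1: no, ba/ccabba meet in 1. 3a->2: no, ba/ccabba meet in 1. 3a->3: ok.
ccb: 3b undefined. 3b->0: no, ba/ccabba meet in 1. 3b->1: no, ba/ccabba meet in 1. 3b->2: no, ba/ccabba meet in 1. 3b->3: no, cca/ccaabb meet in 3. Open state 4: 3b->4.
ccc: 3c undefined. 3c->0: no, ccc/b meet in 0. 3c->1: ok.
ccaba: 4a undefined. 4a->0: ok.
ccabb: 4b undefined. 4b->0: no, ba/ccabba meet in 1. 4b->1: no, ba/ccaabb meet in 1. 4b->2: ok.
ccabc: 4c undefined. 4c->0: ok.
All examples now run through 5 states with every (state, symbol) defined. Accept strings end in {1,3,4}, Reject strings end in {0,2}; accept={1,3,4}.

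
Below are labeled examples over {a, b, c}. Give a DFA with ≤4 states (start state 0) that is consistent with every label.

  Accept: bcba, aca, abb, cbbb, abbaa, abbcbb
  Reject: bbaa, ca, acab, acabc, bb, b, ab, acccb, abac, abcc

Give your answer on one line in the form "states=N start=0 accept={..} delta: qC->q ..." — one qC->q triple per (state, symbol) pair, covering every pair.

Grow the machine one transition at a time. Run the examples from 0; the earliest place one falls off (shortest prefix, ties alphabetical) gets sent to the lowest-numbered state that keeps every Accept/Reject pair distinguishable — a pair clashes when both reach the same state with identical unread suffix — and to a fresh state only if none does.
a: 0a undefined. 0a->0: no, aca/ca meet in 0 with "ca" left. Open state 1: 0a->1.
b: 0b undefined. 0b->0: ok.
c: 0c undefined. 0c->0: no, bcba/ca meet in 1. 0c->1: ok.
ab: 1b undefined. 1b->0: no, abb/bb meet in 0. 1b->1: no, bcba/bbaa meet in 1 with "a" left. Open state 2: 1b->2.
ac: 1c undefined. 1c->0: ok.
ca: 1a undefined. 1a->0: ok.
aba: 2a undefined. 2a->0: no, bcba/bbaa meet in 0. 2a->1: ok.
abb: 2b undefined. 2b->0: no, abb/bbaa meet in 0. 2b->1: no, cbbb/acab meet in 2. 2b->2: no, abb/acab meet in 2. Open state 3: 2b->3.
abc: 2c undefined. 2c->0: no, bcba/abcc meet in 1. 2c->1: no, bcba/acabc meet in 1. 2c->2: ok.
abba: 3a undefined. 3a->0: ok.
abbc: 3c undefined. 3c->0: no, abbcbb/bbaa meet in 0. 3c->1: ok.
cbbb: 3b undefined. 3b->0: no, cbbb/bbaa meet in 0. 3b->1: ok.
All examples now run through 4 states with every (state, symbol) defined. Accept strings end in {1,3}, Reject strings end in {0,2}; accept={1,3}.

states=4 start=0 accept={1,3} delta: 0a->1 0b->0 0c->1 1a->0 1b->2 1c->0 2a->1 2b->3 2c->2 3a->0 3b->1 3c->1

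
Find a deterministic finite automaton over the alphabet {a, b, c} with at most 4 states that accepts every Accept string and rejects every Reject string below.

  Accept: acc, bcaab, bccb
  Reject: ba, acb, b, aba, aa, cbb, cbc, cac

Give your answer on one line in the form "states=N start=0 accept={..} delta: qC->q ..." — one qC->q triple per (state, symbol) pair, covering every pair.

State merging on the prefix tree: take the shortest (then alphabetical) example prefix whose next move is undefined and point that move at state 0, else 1, else 2, ...; a target is out if some Accept/Reject pair would then sit in one state with the same input left (inseparable). If every existing state is out, open a new one.
a: 0a undefined. 0a->0: ok.
b: 0b undefined. 0b->0: ok.
c: 0c undefined. 0c->0: no, acc/ba meet in 0. Open state 1: 0c->1.
ca: 1a undefined. 1a->0: no, bcaab/ba meet in 0. 1a->1: no, acc/cac meet in 1 with "c" left. Open state 2: 1a->2.
cb: 1b undefined. 1b->0: ok.
acc: 1c undefined. 1c->0: no, acc/ba meet in 0. 1c->1: no, acc/cbc meet in 1. 1c->2: ok.
cac: 2c undefined. 2c->0: ok.
bcaa: 2a undefined. 2a->0: no, bcaab/ba meet in 0. 2a->1: no, bcaab/ba meet in 0. 2a->2: ok.
bccb: 2b undefined. 2b->0: no, bcaab/ba meet in 0. 2b->1: no, bcaab/cbc meet in 1. 2b->2: ok.
All examples now run through 3 states with every (state, symbol) defined. Accept strings end in {2}, Reject strings end in {0,1}; accept={2}.

states=3 start=0 accept={2} delta: 0a->0 0b->0 0c->1 1a->2 1b->0 1c->2 2a->2 2b->2 2c->0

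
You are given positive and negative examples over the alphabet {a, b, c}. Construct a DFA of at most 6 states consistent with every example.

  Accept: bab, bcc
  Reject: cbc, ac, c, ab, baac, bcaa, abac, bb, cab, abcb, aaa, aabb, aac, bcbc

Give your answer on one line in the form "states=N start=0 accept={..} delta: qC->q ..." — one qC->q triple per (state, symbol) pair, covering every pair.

states=4 start=0 accept={2} delta: 0a->0 0b->1 0c->0 1a->2 1b->0 1c->3 2a->0 2b->2 2c->0 3a->0 3b->0 3c->2

Grow the machine one transition at a time. Run the examples from 0; the earliest place one falls off (shortest prefix, ties alphabetical) gets sent to the lowest-numbered state that keeps every Accept/Reject pair distinguishable — a pair clashes when both reach the same state with identical unread suffix — and to a fresh state only if none does.
a: 0a undefined. 0a->0: ok.
b: 0b undefined. 0b->0: no, bab/ab meet in 0. Open state 1: 0b->1.
c: 0c undefined. 0c->0: ok.
ba: 1a undefined. 1a->0: no, bab/ab meet in 1. 1a->1: no, bab/bb meet in 1 with "b" left. Open state 2: 1a->2.
bb: 1b undefined. 1b->0: ok.
bc: 1c undefined. 1c->0: no, bcc/cbc meet in 0. 1c->1: no, bcc/cbc meet in 1. 1c->2: no, bab/abcb meet in 2 with "b" left. Open state 3: 1c->3.
baa: 2a undefined. 2a->0: ok.
bab: 2b undefined. 2b->0: no, bab/ac meet in 0. 2b->1: no, bab/ab meet in 1. 2b->2: ok.
bca: 3a undefined. 3a->0: ok.
bcb: 3b undefined. 3b->0: ok.
bcc: 3c undefined. 3c->0: no, bcc/ac meet in 0. 3c->1: no, bcc/ab meet in 1. 3c->2: ok.
abac: 2c undefined. 2c->0: ok.
All examples now run through 4 states with every (state, symbol) defined. Accept strings end in {2}, Reject strings end in {0,1,3}; accept={2}.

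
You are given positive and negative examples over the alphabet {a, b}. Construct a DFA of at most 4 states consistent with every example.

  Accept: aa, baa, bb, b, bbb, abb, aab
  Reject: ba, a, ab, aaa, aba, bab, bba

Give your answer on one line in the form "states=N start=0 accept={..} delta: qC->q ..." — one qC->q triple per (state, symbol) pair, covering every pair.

State merging on the prefix tree: take the shortest (then alphabetical) example prefix whose next move is undefined and point that move at state 0, else 1, else 2, ...; a target is out if some Accept/Reject pair would then sit in one state with the same input left (inseparable). If every existing state is out, open a new one.
a: 0a undefined. 0a->0: no, aa/a meet in 0. Open state 1: 0a->1.
b: 0b undefined. 0b->0: ok.
aa: 1a undefined. 1a->0: ok.
ab: 1b undefined. 1b->0: no, aa/ab meet in 0. 1b->1: no, aa/aba meet in 0. Open state 2: 1b->2.
aba: 2a undefined. 2a->0: no, aa/aba meet in 0. 2a->1: ok.
abb: 2b undefined. 2b->0: ok.
All examples now run through 3 states with every (state, symbol) defined. Accept strings end in {0}, Reject strings end in {1,2}; accept={0}.

states=3 start=0 accept={0} delta: 0a->1 0b->0 1a->0 1b->2 2a->1 2b->0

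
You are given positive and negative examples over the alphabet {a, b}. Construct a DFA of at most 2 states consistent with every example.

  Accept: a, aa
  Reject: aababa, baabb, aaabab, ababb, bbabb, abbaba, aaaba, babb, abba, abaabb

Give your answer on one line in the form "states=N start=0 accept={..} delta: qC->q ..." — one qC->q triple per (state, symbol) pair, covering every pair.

states=2 start=0 accept={0} delta: 0a->0 0b->1 1a->1 1b->1

Fold the examples into a partial DFA from state 0: repeatedly fix the first undefined (state, symbol) met by the shortest-then-alphabetical prefix, trying targets in increasing order and rejecting any under which an Accept and a Reject string meet in one state with the same remainder; add a state when all current targets are rejected. Accepting states are where Accept strings end.
a: 0a undefined. 0a->0: ok.
b: 0b undefined. 0b->0: no, a/aababa meet in 0. Open state 1: 0b->1.
ba: 1a undefined. 1a->0: no, a/aababa meet in 0. 1a->1: ok.
bb: 1b undefined. 1b->0: no, a/aababa meet in 0. 1b->1: ok.
All examples now run through 2 states with every (state, symbol) defined. Accept strings end in {0}, Reject strings end in {1}; accept={0}.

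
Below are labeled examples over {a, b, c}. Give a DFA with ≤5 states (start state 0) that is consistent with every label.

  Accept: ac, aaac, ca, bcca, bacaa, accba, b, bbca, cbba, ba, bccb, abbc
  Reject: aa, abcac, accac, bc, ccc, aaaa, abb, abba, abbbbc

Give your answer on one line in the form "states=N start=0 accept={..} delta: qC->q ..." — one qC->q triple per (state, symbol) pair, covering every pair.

Fold the examples into a partial DFA from state 0: repeatedly fix the first undefined (state, symbol) met by the shortest-then-alphabetical prefix, trying targets in increasing order and rejecting any under which an Accept and a Reject string meet in one state with the same remainder; add a state when all current targets are rejected. Accepting states are where Accept strings end.
a: 0a undefined. 0a->0: ok.
b: 0b undefined. 0b->0: no, ac/bc meet in 0 with "c" left. Open state 1: 0b->1.
c: 0c undefined. 0c->0: no, ac/aa meet in 0. 0c->1: ok.
ba: 1a undefined. 1a->0: no, ca/aa meet in 0. 1a->1: ok.
bb: 1b undefined. 1b->0: no, ac/abbbbc meet in 1. 1b->1: no, ac/abb meet in 1. Open state 2: 1b->2.
bc: 1c undefined. 1c->0: no, ac/abcac meet in 1. 1c->1: no, ac/abcac meet in 1. 1c->2: no, abbc/ccc meet in 2 with "c" left. Open state 3: 1c->3.
bbc: 2c undefined. 2c->0: no, bbca/aa meet in 0. 2c->1: ok.
bcc: 3c undefined. 3c->0: no, bcca/aa meet in 0. 3c->1: no, ac/ccc meet in 1. 3c->2: no, bcca/abba meet in 2 with "a" left. 3c->3: ok.
cbb: 2b undefined. 2b->0: no, cbba/aa meet in 0. 2b->1: no, ac/abbbbc meet in 1. 2b->2: no, ac/abbbbc meet in 1. 2b->3: ok.
abba: 2a undefined. 2a->0: ok.
abca: 3a undefined. 3a->0: no, ac/abcac meet in 1. 3a->1: ok.
accb: 3b undefined. 3b->0: no, ac/abbbbc meet in 1. 3b->1: ok.
All examples now run through 4 states with every (state, symbol) defined. Accept strings end in {1}, Reject strings end in {0,2,3}; accept={1}.

states=4 start=0 accept={1} delta: 0a->0 0b->1 0c->1 1a->1 1b->2 1c->3 2a->0 2b->3 2c->1 3a->1 3b->1 3c->3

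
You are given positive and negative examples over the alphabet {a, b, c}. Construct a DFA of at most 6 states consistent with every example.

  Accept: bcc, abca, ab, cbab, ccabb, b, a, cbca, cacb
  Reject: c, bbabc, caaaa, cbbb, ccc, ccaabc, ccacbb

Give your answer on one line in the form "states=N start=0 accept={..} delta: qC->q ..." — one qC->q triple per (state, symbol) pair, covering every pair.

states=3 start=0 accept={0,2} delta: 0a->0 0b->0 0c->1 1a->2 1b->1 1c->0 2a->1 2b->0 2c->0

Grow the machine one transition at a time. Run the examples from 0; the earliest place one falls off (shortest prefix, ties alphabetical) gets sent to the lowest-numbered state that keeps every Accept/Reject pair distinguishable — a pair clashes when both reach the same state with identical unread suffix — and to a fresh state only if none does.
a: 0a undefined. 0a->0: ok.
b: 0b undefined. 0b->0: ok.
c: 0c undefined. 0c->0: no, bcc/c meet in 0. Open state 1: 0c->1.
ca: 1a undefined. 1a->0: no, abca/caaaa meet in 0. 1a->1: no, abca/c meet in 1. Open state 2: 1a->2.
cb: 1b undefined. 1b->0: no, ab/cbbb meet in 0. 1b->1: ok.
cc: 1c undefined. 1c->0: ok.
caa: 2a undefined. 2a->0: no, bcc/caaaa meet in 0. 2a->1: ok.
cac: 2c undefined. 2c->0: ok.
cbab: 2b undefined. 2b->0: ok.
All examples now run through 3 states with every (state, symbol) defined. Accept strings end in {0,2}, Reject strings end in {1}; accept={0,2}.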